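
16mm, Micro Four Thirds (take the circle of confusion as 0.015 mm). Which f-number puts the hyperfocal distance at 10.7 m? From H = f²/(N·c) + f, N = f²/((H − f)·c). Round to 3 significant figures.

Rearrange H = f²/(N·c) + f for N: N = f² / ((H − f)·c).
N = 16² / ((10700 − 16) × 0.015) = 256 / 160.3 ≈ 1.60.

f/1.60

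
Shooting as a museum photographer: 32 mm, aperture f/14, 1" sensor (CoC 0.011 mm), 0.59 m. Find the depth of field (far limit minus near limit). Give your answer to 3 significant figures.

Hyperfocal distance H = f²/(N·c) + f = 32²/(14 × 0.011) + 32 = 1024/0.154 + 32 ≈ 6681.4 mm ≈ 6.681 m.
Near limit Dn = s·(H − f)/(H + s − 2f) = 590 × (6681.4 − 32) / (6681.4 + 590 − 2 × 32) = 590 × 6649.4 / 7207.4 ≈ 544.322 mm.
Far limit Df = s·(H − f)/(H − s) = 590 × (6681.4 − 32) / (6681.4 − 590) = 590 × 6649.4 / 6091.4 ≈ 644.047 mm.
Depth of field = Df − Dn = 644.047 − 544.322 ≈ 99.725 mm.

99.7 mm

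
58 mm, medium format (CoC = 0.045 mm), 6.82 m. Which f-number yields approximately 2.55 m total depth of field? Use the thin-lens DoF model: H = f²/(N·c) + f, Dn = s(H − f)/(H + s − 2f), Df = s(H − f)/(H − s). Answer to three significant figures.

f/2.00

Write h = H − f = f²/(N·c). The thin-lens limits are Dn = s·h/(h + (s−f)) and Df = s·h/(h − (s−f)), so DoF = Df − Dn = 2·s·(s−f)·h / (h² − (s−f)²).
That is a quadratic in h: DoF·h² − 2·s·(s−f)·h − DoF·(s−f)² = 0 ⇒ h = (s−f)·(s + √(s² + DoF²)) / DoF = 6762 × (6820 + √(6820² + 2550²)) / 2550 = 6762 × (6820 + 7281.13) / 2550 ≈ 37393 mm.
Then N = f²/(c·h) = 58² / (0.045 × 37393) = 3364 / 1682.7 ≈ 2.00.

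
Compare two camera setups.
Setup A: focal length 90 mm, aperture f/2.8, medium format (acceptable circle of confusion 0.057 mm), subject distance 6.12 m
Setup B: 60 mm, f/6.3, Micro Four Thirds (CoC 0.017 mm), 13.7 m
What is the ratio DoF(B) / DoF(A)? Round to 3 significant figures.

9.02

Setup A: H = 90²/(2.8×0.057) + 90 ≈ 50841.9 mm; DoF = Df − Dn = 6945.2 − 5470.1 ≈ 1475.1 mm.
Setup B: H = 60²/(6.3×0.017) + 60 ≈ 33673.4 mm; DoF = Df − Dn = 23056 − 9745 ≈ 13311 mm.
Ratio = 13311 / 1475.1 ≈ 9.02.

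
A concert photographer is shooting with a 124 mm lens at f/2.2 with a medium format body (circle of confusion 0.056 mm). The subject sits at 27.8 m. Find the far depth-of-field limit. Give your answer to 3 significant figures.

Hyperfocal distance H = f²/(N·c) + f = 124²/(2.2 × 0.056) + 124 = 15376/0.1232 + 124 ≈ 124929.2 mm ≈ 124.9 m.
Far limit Df = s·(H − f)/(H − s) = 27800 × (124929.2 − 124) / (124929.2 − 27800) = 27800 × 124805.2 / 97129.2 ≈ 35721 mm ≈ 35.7 m.

35.7 m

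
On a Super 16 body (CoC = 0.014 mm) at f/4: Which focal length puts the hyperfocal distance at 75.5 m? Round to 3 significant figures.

65.0 mm

From H = f²/(N·c) + f, with f ≪ H: f ≈ √(H·N·c) = √(75500 × 4 × 0.014) = √4228.0 ≈ 65.02 mm.
The +f correction barely moves this — solving exactly, f² + N·c·f − N·c·H = 0 ⇒ f = (−N·c + √((N·c)² + 4·N·c·H))/2 = (−0.056 + √16912)/2 ≈ 64.995 mm, so f ≈ 65.0 mm.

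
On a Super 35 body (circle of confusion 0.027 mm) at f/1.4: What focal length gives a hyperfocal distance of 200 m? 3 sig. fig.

86.9 mm

From H = f²/(N·c) + f, with f ≪ H: f ≈ √(H·N·c) = √(200000 × 1.4 × 0.027) = √7560.0 ≈ 86.95 mm.
Exact: f² + N·c·f − N·c·H = 0 ⇒ f = (−N·c + √((N·c)² + 4·N·c·H))/2 = (−0.0378 + √30240)/2 ≈ 86.929 mm ≈ 86.9 mm.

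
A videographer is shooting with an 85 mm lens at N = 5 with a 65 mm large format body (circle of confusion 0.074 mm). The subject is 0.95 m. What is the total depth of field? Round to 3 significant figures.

Hyperfocal distance H = f²/(N·c) + f = 85²/(5 × 0.074) + 85 = 7225/0.37 + 85 ≈ 19612.0 mm ≈ 19.61 m.
Near limit Dn = s·(H − f)/(H + s − 2f) = 950 × (19612.0 − 85) / (19612.0 + 950 − 2 × 85) = 950 × 19527.0 / 20392.0 ≈ 909.702 mm.
Far limit Df = s·(H − f)/(H − s) = 950 × (19612.0 − 85) / (19612.0 − 950) = 950 × 19527.0 / 18662.0 ≈ 994.033 mm.
Depth of field = Df − Dn = 994.033 − 909.702 ≈ 84.331 mm.

84.3 mm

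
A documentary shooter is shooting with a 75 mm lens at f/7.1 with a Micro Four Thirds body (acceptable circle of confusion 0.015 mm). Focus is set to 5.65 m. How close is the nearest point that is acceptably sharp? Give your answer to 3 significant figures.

Hyperfocal distance H = f²/(N·c) + f = 75²/(7.1 × 0.015) + 75 = 5625/0.1065 + 75 ≈ 52891.9 mm ≈ 52.89 m.
Near limit Dn = s·(H − f)/(H + s − 2f) = 5650 × (52891.9 − 75) / (52891.9 + 5650 − 2 × 75) = 5650 × 52816.9 / 58391.9 ≈ 5110.6 mm ≈ 5.11 m.

5.11 m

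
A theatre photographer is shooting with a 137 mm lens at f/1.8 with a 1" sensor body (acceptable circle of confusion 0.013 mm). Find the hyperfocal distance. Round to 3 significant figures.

802 m

Hyperfocal distance H = f²/(N·c) + f = 137²/(1.8 × 0.013) + 137 = 18769/0.0234 + 137 ≈ 802231.0 mm ≈ 802 m.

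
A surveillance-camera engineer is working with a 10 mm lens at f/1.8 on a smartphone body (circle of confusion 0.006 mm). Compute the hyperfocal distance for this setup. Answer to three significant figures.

Hyperfocal distance H = f²/(N·c) + f = 10²/(1.8 × 0.006) + 10 = 100/0.0108 + 10 ≈ 9269.3 mm ≈ 9.27 m.

9.27 m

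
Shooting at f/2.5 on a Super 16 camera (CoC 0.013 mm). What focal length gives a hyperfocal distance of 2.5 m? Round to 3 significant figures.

9.00 mm

From H = f²/(N·c) + f, with f ≪ H: f ≈ √(H·N·c) = √(2500 × 2.5 × 0.013) = √81.250 ≈ 9.014 mm.
Exact: f² + N·c·f − N·c·H = 0 ⇒ f = (−N·c + √((N·c)² + 4·N·c·H))/2 = (−0.0325 + √325.00)/2 ≈ 8.9976 mm ≈ 9.00 mm.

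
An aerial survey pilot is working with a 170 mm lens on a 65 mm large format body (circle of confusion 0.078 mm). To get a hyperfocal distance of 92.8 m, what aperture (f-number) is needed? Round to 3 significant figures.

Rearrange H = f²/(N·c) + f for N: N = f² / ((H − f)·c).
N = 170² / ((92800 − 170) × 0.078) = 28900 / 7225 ≈ 4.

f/4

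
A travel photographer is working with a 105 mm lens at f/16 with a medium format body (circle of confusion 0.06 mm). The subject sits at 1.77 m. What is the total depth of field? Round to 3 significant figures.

0.524 m

Hyperfocal distance H = f²/(N·c) + f = 105²/(16 × 0.06) + 105 = 11025/0.96 + 105 ≈ 11589.4 mm ≈ 11.59 m.
Near limit Dn = s·(H − f)/(H + s − 2f) = 1770 × (11589.4 − 105) / (11589.4 + 1770 − 2 × 105) = 1770 × 11484.4 / 13149.4 ≈ 1545.88 mm.
Far limit Df = s·(H − f)/(H − s) = 1770 × (11589.4 − 105) / (11589.4 − 1770) = 1770 × 11484.4 / 9819.4 ≈ 2070.13 mm.
Depth of field = Df − Dn = 2070.13 − 1545.88 ≈ 524.25 mm ≈ 0.524 m.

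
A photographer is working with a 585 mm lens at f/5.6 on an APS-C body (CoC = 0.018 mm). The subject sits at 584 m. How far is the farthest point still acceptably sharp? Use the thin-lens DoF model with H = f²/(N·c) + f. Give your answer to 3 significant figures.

705 m

Hyperfocal distance H = f²/(N·c) + f = 585²/(5.6 × 0.018) + 585 = 342225/0.1008 + 585 ≈ 3395674.3 mm ≈ 3396 m.
Far limit Df = s·(H − f)/(H − s) = 584000 × (3395674.3 − 585) / (3395674.3 − 584000) = 584000 × 3395089.3 / 2811674.3 ≈ 705178 mm ≈ 705 m.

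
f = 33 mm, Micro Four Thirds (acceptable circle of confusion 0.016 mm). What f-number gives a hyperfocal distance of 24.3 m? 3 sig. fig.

Rearrange H = f²/(N·c) + f for N: N = f² / ((H − f)·c).
N = 33² / ((24300 − 33) × 0.016) = 1089 / 388.3 ≈ 2.80.

f/2.80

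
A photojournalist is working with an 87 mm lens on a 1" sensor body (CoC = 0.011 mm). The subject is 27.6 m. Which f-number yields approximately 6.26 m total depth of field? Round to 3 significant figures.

f/2.80

Write h = H − f = f²/(N·c). The thin-lens limits are Dn = s·h/(h + (s−f)) and Df = s·h/(h − (s−f)), so DoF = Df − Dn = 2·s·(s−f)·h / (h² − (s−f)²).
That is a quadratic in h: DoF·h² − 2·s·(s−f)·h − DoF·(s−f)² = 0 ⇒ h = (s−f)·(s + √(s² + DoF²)) / DoF = 27513 × (27600 + √(27600² + 6260²)) / 6260 = 27513 × (27600 + 28301.0) / 6260 ≈ 245688 mm.
Then N = f²/(c·h) = 87² / (0.011 × 245688) = 7569 / 2702.6 ≈ 2.80.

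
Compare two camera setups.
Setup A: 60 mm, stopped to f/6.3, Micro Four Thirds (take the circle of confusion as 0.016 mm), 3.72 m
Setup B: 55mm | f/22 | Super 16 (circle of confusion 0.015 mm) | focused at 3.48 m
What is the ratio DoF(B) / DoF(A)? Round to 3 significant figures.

3.92

Setup A: H = 60²/(6.3×0.016) + 60 ≈ 35774.3 mm; DoF = Df − Dn = 4144.75 − 3374.21 ≈ 770.54 mm.
Setup B: H = 55²/(22×0.015) + 55 ≈ 9221.7 mm; DoF = Df − Dn = 5555.9 − 2533.4 ≈ 3022.5 mm.
Ratio = 3022.5 / 770.54 ≈ 3.92.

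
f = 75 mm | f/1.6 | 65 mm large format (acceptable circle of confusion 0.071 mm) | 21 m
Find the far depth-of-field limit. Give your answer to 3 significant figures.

Hyperfocal distance H = f²/(N·c) + f = 75²/(1.6 × 0.071) + 75 = 5625/0.1136 + 75 ≈ 49590.8 mm ≈ 49.59 m.
Far limit Df = s·(H − f)/(H − s) = 21000 × (49590.8 − 75) / (49590.8 − 21000) = 21000 × 49515.8 / 28590.8 ≈ 36369 mm ≈ 36.4 m.

36.4 m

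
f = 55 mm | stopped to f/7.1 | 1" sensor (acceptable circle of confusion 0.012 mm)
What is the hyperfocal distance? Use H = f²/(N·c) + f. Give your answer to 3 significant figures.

35.6 m

Hyperfocal distance H = f²/(N·c) + f = 55²/(7.1 × 0.012) + 55 = 3025/0.0852 + 55 ≈ 35559.7 mm ≈ 35.6 m.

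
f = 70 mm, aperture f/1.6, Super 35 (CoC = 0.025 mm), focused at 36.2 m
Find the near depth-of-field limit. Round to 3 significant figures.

28.0 m

Hyperfocal distance H = f²/(N·c) + f = 70²/(1.6 × 0.025) + 70 = 4900/0.04 + 70 ≈ 122570.0 mm ≈ 122.6 m.
Near limit Dn = s·(H − f)/(H + s − 2f) = 36200 × (122570.0 − 70) / (122570.0 + 36200 − 2 × 70) = 36200 × 122500.0 / 158630.0 ≈ 27955 mm ≈ 28.0 m.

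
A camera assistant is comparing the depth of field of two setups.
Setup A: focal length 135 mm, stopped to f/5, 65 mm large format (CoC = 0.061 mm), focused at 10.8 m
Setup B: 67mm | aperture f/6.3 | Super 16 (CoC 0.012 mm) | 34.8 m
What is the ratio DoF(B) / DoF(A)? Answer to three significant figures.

Setup A: H = 135²/(5×0.061) + 135 ≈ 59889.1 mm; DoF = Df − Dn = 13146.4 − 9164.3 ≈ 3982.1 mm.
Setup B: H = 67²/(6.3×0.012) + 67 ≈ 59445.3 mm; DoF = Df − Dn = 83844 − 21957 ≈ 61887 mm.
Ratio = 61887 / 3982.1 ≈ 15.5.

15.5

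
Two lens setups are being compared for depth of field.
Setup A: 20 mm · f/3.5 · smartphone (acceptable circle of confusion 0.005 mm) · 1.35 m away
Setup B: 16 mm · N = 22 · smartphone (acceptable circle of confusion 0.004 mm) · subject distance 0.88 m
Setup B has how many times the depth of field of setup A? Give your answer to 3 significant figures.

Setup A: H = 20²/(3.5×0.005) + 20 ≈ 22877.1 mm; DoF = Df − Dn = 1433.41 − 1275.77 ≈ 157.64 mm.
Setup B: H = 16²/(22×0.004) + 16 ≈ 2925.1 mm; DoF = Df − Dn = 1251.78 − 678.49 ≈ 573.29 mm.
Ratio = 573.29 / 157.64 ≈ 3.64.

3.64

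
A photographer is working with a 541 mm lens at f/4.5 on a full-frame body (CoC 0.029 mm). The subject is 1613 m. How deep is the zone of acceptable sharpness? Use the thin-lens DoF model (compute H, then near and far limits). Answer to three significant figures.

Hyperfocal distance H = f²/(N·c) + f = 541²/(4.5 × 0.029) + 541 = 292681/0.1305 + 541 ≈ 2243307.3 mm ≈ 2243 m.
Near limit Dn = s·(H − f)/(H + s − 2f) = 1613000 × (2243307.3 − 541) / (2243307.3 + 1613000 − 2 × 541) = 1613000 × 2242766.3 / 3855225.3 ≈ 938358 mm.
Far limit Df = s·(H − f)/(H − s) = 1613000 × (2243307.3 − 541) / (2243307.3 − 1613000) = 1613000 × 2242766.3 / 630307.3 ≈ 5739394 mm.
Depth of field = Df − Dn = 5739394 − 938358 ≈ 4801036 mm ≈ 4800 m.

4800 m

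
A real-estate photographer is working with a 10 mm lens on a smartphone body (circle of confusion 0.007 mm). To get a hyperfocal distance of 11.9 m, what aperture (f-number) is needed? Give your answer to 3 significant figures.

Rearrange H = f²/(N·c) + f for N: N = f² / ((H − f)·c).
N = 10² / ((11900 − 10) × 0.007) = 100 / 83.23 ≈ 1.20.

f/1.20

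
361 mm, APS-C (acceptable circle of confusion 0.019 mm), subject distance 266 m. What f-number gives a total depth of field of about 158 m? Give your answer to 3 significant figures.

f/7.09

Write h = H − f = f²/(N·c). The thin-lens limits are Dn = s·h/(h + (s−f)) and Df = s·h/(h − (s−f)), so DoF = Df − Dn = 2·s·(s−f)·h / (h² − (s−f)²).
That is a quadratic in h: DoF·h² − 2·s·(s−f)·h − DoF·(s−f)² = 0 ⇒ h = (s−f)·(s + √(s² + DoF²)) / DoF = 265639 × (266000 + √(266000² + 158000²)) / 158000 = 265639 × (266000 + 309386) / 158000 ≈ 967374 mm.
Then N = f²/(c·h) = 361² / (0.019 × 967374) = 130321 / 18380 ≈ 7.09.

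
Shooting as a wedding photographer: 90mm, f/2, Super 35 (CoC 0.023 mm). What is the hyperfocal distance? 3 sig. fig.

176 m

Hyperfocal distance H = f²/(N·c) + f = 90²/(2 × 0.023) + 90 = 8100/0.046 + 90 ≈ 176177.0 mm ≈ 176 m.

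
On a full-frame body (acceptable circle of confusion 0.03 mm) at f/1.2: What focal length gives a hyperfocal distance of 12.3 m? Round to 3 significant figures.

From H = f²/(N·c) + f, with f ≪ H: f ≈ √(H·N·c) = √(12300 × 1.2 × 0.03) = √442.80 ≈ 21.04 mm.
The +f correction barely moves this — solving exactly, f² + N·c·f − N·c·H = 0 ⇒ f = (−N·c + √((N·c)² + 4·N·c·H))/2 = (−0.036 + √1771.2)/2 ≈ 21.025 mm, so f ≈ 21.0 mm.

21.0 mm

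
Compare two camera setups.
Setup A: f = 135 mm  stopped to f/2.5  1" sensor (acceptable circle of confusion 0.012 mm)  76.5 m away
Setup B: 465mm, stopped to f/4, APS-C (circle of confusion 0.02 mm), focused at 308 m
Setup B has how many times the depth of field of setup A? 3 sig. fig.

Setup A: H = 135²/(2.5×0.012) + 135 ≈ 607635.0 mm; DoF = Df − Dn = 87499 − 67957 ≈ 19542 mm.
Setup B: H = 465²/(4×0.02) + 465 ≈ 2703277.5 mm; DoF = Df − Dn = 347545 − 276535 ≈ 71010 mm.
Ratio = 71010 / 19542 ≈ 3.63.

3.63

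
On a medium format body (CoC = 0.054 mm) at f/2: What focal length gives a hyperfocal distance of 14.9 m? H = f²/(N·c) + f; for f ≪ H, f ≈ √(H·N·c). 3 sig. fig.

From H = f²/(N·c) + f, with f ≪ H: f ≈ √(H·N·c) = √(14900 × 2 × 0.054) = √1609.2 ≈ 40.11 mm.
The +f correction barely moves this — solving exactly, f² + N·c·f − N·c·H = 0 ⇒ f = (−N·c + √((N·c)² + 4·N·c·H))/2 = (−0.108 + √6436.8)/2 ≈ 40.061 mm, so f ≈ 40.1 mm.

40.1 mm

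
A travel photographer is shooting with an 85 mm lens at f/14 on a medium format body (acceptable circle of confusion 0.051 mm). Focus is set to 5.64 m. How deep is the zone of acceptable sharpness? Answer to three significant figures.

Hyperfocal distance H = f²/(N·c) + f = 85²/(14 × 0.051) + 85 = 7225/0.714 + 85 ≈ 10204.0 mm ≈ 10.20 m.
Near limit Dn = s·(H − f)/(H + s − 2f) = 5640 × (10204.0 − 85) / (10204.0 + 5640 − 2 × 85) = 5640 × 10119.0 / 15674.0 ≈ 3641.1 mm.
Far limit Df = s·(H − f)/(H − s) = 5640 × (10204.0 − 85) / (10204.0 − 5640) = 5640 × 10119.0 / 4564.0 ≈ 12504.6 mm.
Depth of field = Df − Dn = 12504.6 − 3641.1 ≈ 8863.5 mm ≈ 8.86 m.

8.86 m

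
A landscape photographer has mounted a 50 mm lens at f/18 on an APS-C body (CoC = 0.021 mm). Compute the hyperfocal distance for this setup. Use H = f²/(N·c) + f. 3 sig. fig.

6.66 m

Hyperfocal distance H = f²/(N·c) + f = 50²/(18 × 0.021) + 50 = 2500/0.378 + 50 ≈ 6663.8 mm ≈ 6.66 m.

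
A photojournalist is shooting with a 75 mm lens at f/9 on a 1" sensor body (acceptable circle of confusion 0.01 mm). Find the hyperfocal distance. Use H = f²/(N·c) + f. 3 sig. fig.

62.6 m

Hyperfocal distance H = f²/(N·c) + f = 75²/(9 × 0.01) + 75 = 5625/0.09 + 75 ≈ 62575.0 mm ≈ 62.6 m.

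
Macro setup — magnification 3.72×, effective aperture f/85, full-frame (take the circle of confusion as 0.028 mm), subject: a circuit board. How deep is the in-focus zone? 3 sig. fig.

0.344 mm

At magnification m, DoF ≈ 2·N_eff·c/m² = 2 × 85 × 0.028 / 3.72² = 4.76 / 13.84 ≈ 0.344 mm.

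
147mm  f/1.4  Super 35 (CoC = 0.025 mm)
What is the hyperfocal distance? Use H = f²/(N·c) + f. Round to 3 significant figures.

Hyperfocal distance H = f²/(N·c) + f = 147²/(1.4 × 0.025) + 147 = 21609/0.035 + 147 ≈ 617547.0 mm ≈ 618 m.

618 m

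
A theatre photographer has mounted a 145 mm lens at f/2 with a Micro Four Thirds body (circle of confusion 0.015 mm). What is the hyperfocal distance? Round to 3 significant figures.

701 m

Hyperfocal distance H = f²/(N·c) + f = 145²/(2 × 0.015) + 145 = 21025/0.03 + 145 ≈ 700978.3 mm ≈ 701 m.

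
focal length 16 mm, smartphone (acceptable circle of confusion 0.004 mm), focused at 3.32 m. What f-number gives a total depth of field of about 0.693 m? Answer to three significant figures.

Write h = H − f = f²/(N·c). The thin-lens limits are Dn = s·h/(h + (s−f)) and Df = s·h/(h − (s−f)), so DoF = Df − Dn = 2·s·(s−f)·h / (h² − (s−f)²).
That is a quadratic in h: DoF·h² − 2·s·(s−f)·h − DoF·(s−f)² = 0 ⇒ h = (s−f)·(s + √(s² + DoF²)) / DoF = 3304 × (3320 + √(3320² + 693²)) / 693 = 3304 × (3320 + 3391.56) / 693 ≈ 31999 mm.
Then N = f²/(c·h) = 16² / (0.004 × 31999) = 256 / 127.99 ≈ 2.00.

f/2.00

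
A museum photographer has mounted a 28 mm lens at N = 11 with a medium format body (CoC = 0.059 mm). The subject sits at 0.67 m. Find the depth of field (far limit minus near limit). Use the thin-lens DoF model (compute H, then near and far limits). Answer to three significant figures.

Hyperfocal distance H = f²/(N·c) + f = 28²/(11 × 0.059) + 28 = 784/0.649 + 28 ≈ 1236.0 mm ≈ 1.236 m.
Near limit Dn = s·(H − f)/(H + s − 2f) = 670 × (1236.0 − 28) / (1236.0 + 670 − 2 × 28) = 670 × 1208.0 / 1850.0 ≈ 437.49 mm.
Far limit Df = s·(H − f)/(H − s) = 670 × (1236.0 − 28) / (1236.0 − 670) = 670 × 1208.0 / 566.0 ≈ 1429.95 mm.
Depth of field = Df − Dn = 1429.95 − 437.49 ≈ 992.46 mm ≈ 0.992 m.

0.992 m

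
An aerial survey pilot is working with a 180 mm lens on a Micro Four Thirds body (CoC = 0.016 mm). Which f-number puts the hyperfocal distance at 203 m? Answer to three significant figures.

f/9.98

Rearrange H = f²/(N·c) + f for N: N = f² / ((H − f)·c).
N = 180² / ((203000 − 180) × 0.016) = 32400 / 3245 ≈ 9.98.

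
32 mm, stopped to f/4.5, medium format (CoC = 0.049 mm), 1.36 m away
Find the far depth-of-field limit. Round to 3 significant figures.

Hyperfocal distance H = f²/(N·c) + f = 32²/(4.5 × 0.049) + 32 = 1024/0.2205 + 32 ≈ 4676.0 mm ≈ 4.676 m.
Far limit Df = s·(H − f)/(H − s) = 1360 × (4676.0 − 32) / (4676.0 − 1360) = 1360 × 4644.0 / 3316.0 ≈ 1904.7 mm ≈ 1.90 m.

1.90 m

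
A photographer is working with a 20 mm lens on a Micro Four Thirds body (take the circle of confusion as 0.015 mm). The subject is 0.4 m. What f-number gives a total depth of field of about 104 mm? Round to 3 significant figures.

Write h = H − f = f²/(N·c). The thin-lens limits are Dn = s·h/(h + (s−f)) and Df = s·h/(h − (s−f)), so DoF = Df − Dn = 2·s·(s−f)·h / (h² − (s−f)²).
That is a quadratic in h: DoF·h² − 2·s·(s−f)·h − DoF·(s−f)² = 0 ⇒ h = (s−f)·(s + √(s² + DoF²)) / DoF = 380 × (400 + √(400² + 104²)) / 104 = 380 × (400 + 413.299) / 104 ≈ 2971.7 mm.
Then N = f²/(c·h) = 20² / (0.015 × 2971.7) = 400 / 44.575 ≈ 8.97.

f/8.97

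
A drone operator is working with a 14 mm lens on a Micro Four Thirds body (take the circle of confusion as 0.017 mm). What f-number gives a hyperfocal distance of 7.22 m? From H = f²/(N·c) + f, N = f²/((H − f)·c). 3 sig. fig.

f/1.60

Rearrange H = f²/(N·c) + f for N: N = f² / ((H − f)·c).
N = 14² / ((7220 − 14) × 0.017) = 196 / 122.5 ≈ 1.60.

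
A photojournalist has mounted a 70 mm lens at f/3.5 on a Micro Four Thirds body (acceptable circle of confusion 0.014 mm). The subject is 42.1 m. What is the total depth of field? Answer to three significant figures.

43.0 m

Hyperfocal distance H = f²/(N·c) + f = 70²/(3.5 × 0.014) + 70 = 4900/0.049 + 70 ≈ 100070.0 mm ≈ 100.1 m.
Near limit Dn = s·(H − f)/(H + s − 2f) = 42100 × (100070.0 − 70) / (100070.0 + 42100 − 2 × 70) = 42100 × 100000.0 / 142030.0 ≈ 29642 mm.
Far limit Df = s·(H − f)/(H − s) = 42100 × (100070.0 − 70) / (100070.0 − 42100) = 42100 × 100000.0 / 57970.0 ≈ 72624 mm.
Depth of field = Df − Dn = 72624 − 29642 ≈ 42982 mm ≈ 43.0 m.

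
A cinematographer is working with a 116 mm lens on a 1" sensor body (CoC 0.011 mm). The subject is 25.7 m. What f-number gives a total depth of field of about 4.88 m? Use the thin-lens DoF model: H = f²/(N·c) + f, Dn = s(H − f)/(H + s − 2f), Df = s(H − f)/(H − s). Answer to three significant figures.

f/4.50

Write h = H − f = f²/(N·c). The thin-lens limits are Dn = s·h/(h + (s−f)) and Df = s·h/(h − (s−f)), so DoF = Df − Dn = 2·s·(s−f)·h / (h² − (s−f)²).
That is a quadratic in h: DoF·h² − 2·s·(s−f)·h − DoF·(s−f)² = 0 ⇒ h = (s−f)·(s + √(s² + DoF²)) / DoF = 25584 × (25700 + √(25700² + 4880²)) / 4880 = 25584 × (25700 + 26159.2) / 4880 ≈ 271878 mm.
Then N = f²/(c·h) = 116² / (0.011 × 271878) = 13456 / 2990.7 ≈ 4.50.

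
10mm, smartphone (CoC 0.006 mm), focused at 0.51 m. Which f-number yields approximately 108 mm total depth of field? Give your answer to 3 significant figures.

f/3.49

Write h = H − f = f²/(N·c). The thin-lens limits are Dn = s·h/(h + (s−f)) and Df = s·h/(h − (s−f)), so DoF = Df − Dn = 2·s·(s−f)·h / (h² − (s−f)²).
That is a quadratic in h: DoF·h² − 2·s·(s−f)·h − DoF·(s−f)² = 0 ⇒ h = (s−f)·(s + √(s² + DoF²)) / DoF = 500 × (510 + √(510² + 108²)) / 108 = 500 × (510 + 521.310) / 108 ≈ 4774.6 mm.
Then N = f²/(c·h) = 10² / (0.006 × 4774.6) = 100 / 28.647 ≈ 3.49.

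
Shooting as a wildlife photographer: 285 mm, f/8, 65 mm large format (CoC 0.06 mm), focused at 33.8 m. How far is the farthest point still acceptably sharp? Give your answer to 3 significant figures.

Hyperfocal distance H = f²/(N·c) + f = 285²/(8 × 0.06) + 285 = 81225/0.48 + 285 ≈ 169503.8 mm ≈ 169.5 m.
Far limit Df = s·(H − f)/(H − s) = 33800 × (169503.8 − 285) / (169503.8 − 33800) = 33800 × 169218.8 / 135703.8 ≈ 42148 mm ≈ 42.1 m.

42.1 m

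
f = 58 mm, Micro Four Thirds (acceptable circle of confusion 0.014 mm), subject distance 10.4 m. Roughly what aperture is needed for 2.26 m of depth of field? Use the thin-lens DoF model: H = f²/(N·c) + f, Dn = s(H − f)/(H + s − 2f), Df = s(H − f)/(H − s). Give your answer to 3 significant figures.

f/2.50

Write h = H − f = f²/(N·c). The thin-lens limits are Dn = s·h/(h + (s−f)) and Df = s·h/(h − (s−f)), so DoF = Df − Dn = 2·s·(s−f)·h / (h² − (s−f)²).
That is a quadratic in h: DoF·h² − 2·s·(s−f)·h − DoF·(s−f)² = 0 ⇒ h = (s−f)·(s + √(s² + DoF²)) / DoF = 10342 × (10400 + √(10400² + 2260²)) / 2260 = 10342 × (10400 + 10642.7) / 2260 ≈ 96294 mm.
Then N = f²/(c·h) = 58² / (0.014 × 96294) = 3364 / 1348.1 ≈ 2.50.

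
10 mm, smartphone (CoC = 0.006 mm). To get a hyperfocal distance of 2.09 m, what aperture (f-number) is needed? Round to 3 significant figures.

f/8.01

Rearrange H = f²/(N·c) + f for N: N = f² / ((H − f)·c).
N = 10² / ((2090 − 10) × 0.006) = 100 / 12.48 ≈ 8.01.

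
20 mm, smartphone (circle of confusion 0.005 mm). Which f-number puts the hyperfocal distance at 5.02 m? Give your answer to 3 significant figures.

Rearrange H = f²/(N·c) + f for N: N = f² / ((H − f)·c).
N = 20² / ((5020 − 20) × 0.005) = 400 / 25.00 ≈ 16.

f/16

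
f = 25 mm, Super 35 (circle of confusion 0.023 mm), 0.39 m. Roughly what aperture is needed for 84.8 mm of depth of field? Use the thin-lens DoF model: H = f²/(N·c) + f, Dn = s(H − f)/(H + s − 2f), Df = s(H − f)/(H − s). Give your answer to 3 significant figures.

f/8

Write h = H − f = f²/(N·c). The thin-lens limits are Dn = s·h/(h + (s−f)) and Df = s·h/(h − (s−f)), so DoF = Df − Dn = 2·s·(s−f)·h / (h² − (s−f)²).
That is a quadratic in h: DoF·h² − 2·s·(s−f)·h − DoF·(s−f)² = 0 ⇒ h = (s−f)·(s + √(s² + DoF²)) / DoF = 365 × (390 + √(390² + 84.8²)) / 84.8 = 365 × (390 + 399.113) / 84.8 ≈ 3396.5 mm.
Then N = f²/(c·h) = 25² / (0.023 × 3396.5) = 625 / 78.120 ≈ 8.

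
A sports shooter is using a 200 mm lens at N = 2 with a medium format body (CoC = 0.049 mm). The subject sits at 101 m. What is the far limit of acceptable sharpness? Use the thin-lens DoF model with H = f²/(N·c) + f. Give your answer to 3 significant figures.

134 m

Hyperfocal distance H = f²/(N·c) + f = 200²/(2 × 0.049) + 200 = 40000/0.098 + 200 ≈ 408363.3 mm ≈ 408.4 m.
Far limit Df = s·(H − f)/(H − s) = 101000 × (408363.3 − 200) / (408363.3 − 101000) = 101000 × 408163.3 / 307363.3 ≈ 134123 mm ≈ 134 m.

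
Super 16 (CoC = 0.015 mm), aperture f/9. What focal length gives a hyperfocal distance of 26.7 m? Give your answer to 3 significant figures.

60.0 mm

From H = f²/(N·c) + f, with f ≪ H: f ≈ √(H·N·c) = √(26700 × 9 × 0.015) = √3604.5 ≈ 60.04 mm.
The +f correction barely moves this — solving exactly, f² + N·c·f − N·c·H = 0 ⇒ f = (−N·c + √((N·c)² + 4·N·c·H))/2 = (−0.135 + √14418)/2 ≈ 59.970 mm, so f ≈ 60.0 mm.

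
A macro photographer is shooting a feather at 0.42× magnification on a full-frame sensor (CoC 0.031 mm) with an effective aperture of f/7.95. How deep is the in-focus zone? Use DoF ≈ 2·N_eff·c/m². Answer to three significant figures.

At magnification m, DoF ≈ 2·N_eff·c/m² = 2 × 7.95 × 0.031 / 0.42² = 0.4929 / 0.1764 ≈ 2.79 mm.

2.79 mm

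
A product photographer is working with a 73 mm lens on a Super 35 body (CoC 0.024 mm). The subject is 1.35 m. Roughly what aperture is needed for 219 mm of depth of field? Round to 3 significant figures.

Write h = H − f = f²/(N·c). The thin-lens limits are Dn = s·h/(h + (s−f)) and Df = s·h/(h − (s−f)), so DoF = Df − Dn = 2·s·(s−f)·h / (h² − (s−f)²).
That is a quadratic in h: DoF·h² − 2·s·(s−f)·h − DoF·(s−f)² = 0 ⇒ h = (s−f)·(s + √(s² + DoF²)) / DoF = 1277 × (1350 + √(1350² + 219²)) / 219 = 1277 × (1350 + 1367.65) / 219 ≈ 15847 mm.
Then N = f²/(c·h) = 73² / (0.024 × 15847) = 5329 / 380.32 ≈ 14.

f/14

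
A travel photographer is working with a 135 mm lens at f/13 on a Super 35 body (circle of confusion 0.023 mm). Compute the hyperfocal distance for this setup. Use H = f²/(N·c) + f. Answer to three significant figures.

Hyperfocal distance H = f²/(N·c) + f = 135²/(13 × 0.023) + 135 = 18225/0.299 + 135 ≈ 61088.2 mm ≈ 61.1 m.

61.1 m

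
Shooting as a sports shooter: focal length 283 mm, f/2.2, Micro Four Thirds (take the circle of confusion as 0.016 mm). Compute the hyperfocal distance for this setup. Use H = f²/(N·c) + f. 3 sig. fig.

2280 m

Hyperfocal distance H = f²/(N·c) + f = 283²/(2.2 × 0.016) + 283 = 80089/0.0352 + 283 ≈ 2275538.7 mm ≈ 2280 m.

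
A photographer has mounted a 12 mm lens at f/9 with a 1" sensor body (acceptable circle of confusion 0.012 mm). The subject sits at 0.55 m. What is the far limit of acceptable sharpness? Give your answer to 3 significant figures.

0.922 m

Hyperfocal distance H = f²/(N·c) + f = 12²/(9 × 0.012) + 12 = 144/0.108 + 12 ≈ 1345.3 mm ≈ 1.345 m.
Far limit Df = s·(H − f)/(H − s) = 550 × (1345.3 − 12) / (1345.3 − 550) = 550 × 1333.3 / 795.3 ≈ 922.05 mm ≈ 0.922 m.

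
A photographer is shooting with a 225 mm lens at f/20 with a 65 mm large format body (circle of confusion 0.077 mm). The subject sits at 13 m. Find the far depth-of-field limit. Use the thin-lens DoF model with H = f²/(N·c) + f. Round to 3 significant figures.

21.3 m

Hyperfocal distance H = f²/(N·c) + f = 225²/(20 × 0.077) + 225 = 50625/1.54 + 225 ≈ 33098.4 mm ≈ 33.10 m.
Far limit Df = s·(H − f)/(H − s) = 13000 × (33098.4 − 225) / (33098.4 − 13000) = 13000 × 32873.4 / 20098.4 ≈ 21263 mm ≈ 21.3 m.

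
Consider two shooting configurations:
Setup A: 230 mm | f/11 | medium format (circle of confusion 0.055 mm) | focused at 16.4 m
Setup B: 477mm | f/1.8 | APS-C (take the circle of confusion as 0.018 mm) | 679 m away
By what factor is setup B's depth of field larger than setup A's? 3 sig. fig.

Setup A: H = 230²/(11×0.055) + 230 ≈ 87668.0 mm; DoF = Df − Dn = 20121.0 − 13840.5 ≈ 6280.5 mm.
Setup B: H = 477²/(1.8×0.018) + 477 ≈ 7022977.0 mm; DoF = Df − Dn = 751623 − 619175 ≈ 132448 mm.
Ratio = 132448 / 6280.5 ≈ 21.1.

21.1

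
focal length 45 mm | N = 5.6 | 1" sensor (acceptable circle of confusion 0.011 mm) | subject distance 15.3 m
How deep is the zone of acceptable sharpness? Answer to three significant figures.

Hyperfocal distance H = f²/(N·c) + f = 45²/(5.6 × 0.011) + 45 = 2025/0.0616 + 45 ≈ 32918.4 mm ≈ 32.92 m.
Near limit Dn = s·(H − f)/(H + s − 2f) = 15300 × (32918.4 − 45) / (32918.4 + 15300 − 2 × 45) = 15300 × 32873.4 / 48128.4 ≈ 10450 mm.
Far limit Df = s·(H − f)/(H − s) = 15300 × (32918.4 − 45) / (32918.4 − 15300) = 15300 × 32873.4 / 17618.4 ≈ 28548 mm.
Depth of field = Df − Dn = 28548 − 10450 ≈ 18098 mm ≈ 18.1 m.

18.1 m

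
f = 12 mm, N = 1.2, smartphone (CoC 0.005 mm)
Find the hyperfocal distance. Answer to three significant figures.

24.0 m

Hyperfocal distance H = f²/(N·c) + f = 12²/(1.2 × 0.005) + 12 = 144/0.006 + 12 ≈ 24012.0 mm ≈ 24.0 m.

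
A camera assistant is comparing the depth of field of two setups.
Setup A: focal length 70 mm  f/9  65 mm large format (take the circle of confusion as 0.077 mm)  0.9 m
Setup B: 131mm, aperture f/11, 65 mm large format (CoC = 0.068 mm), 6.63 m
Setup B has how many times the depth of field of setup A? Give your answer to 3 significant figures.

19.1

Setup A: H = 70²/(9×0.077) + 70 ≈ 7140.7 mm; DoF = Df − Dn = 1019.70 − 805.45 ≈ 214.25 mm.
Setup B: H = 131²/(11×0.068) + 131 ≈ 23073.5 mm; DoF = Df − Dn = 9250.4 − 5166.5 ≈ 4083.9 mm.
Ratio = 4083.9 / 214.25 ≈ 19.1.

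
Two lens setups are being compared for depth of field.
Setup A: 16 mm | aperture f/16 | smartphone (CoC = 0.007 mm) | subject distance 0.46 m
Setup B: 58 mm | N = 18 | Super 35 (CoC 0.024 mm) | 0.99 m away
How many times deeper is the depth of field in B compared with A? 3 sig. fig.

1.29

Setup A: H = 16²/(16×0.007) + 16 ≈ 2301.7 mm; DoF = Df − Dn = 570.90 − 385.18 ≈ 185.72 mm.
Setup B: H = 58²/(18×0.024) + 58 ≈ 7845.0 mm; DoF = Df − Dn = 1124.60 − 884.18 ≈ 240.42 mm.
Ratio = 240.42 / 185.72 ≈ 1.29.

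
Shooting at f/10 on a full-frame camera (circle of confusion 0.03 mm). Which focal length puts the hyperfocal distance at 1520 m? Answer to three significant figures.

From H = f²/(N·c) + f, with f ≪ H: f ≈ √(H·N·c) = √(1520000 × 10 × 0.03) = √456000 ≈ 675.3 mm.
The +f correction barely moves this — solving exactly, f² + N·c·f − N·c·H = 0 ⇒ f = (−N·c + √((N·c)² + 4·N·c·H))/2 = (−0.3 + √1824000)/2 ≈ 675.13 mm, so f ≈ 675 mm.

675 mm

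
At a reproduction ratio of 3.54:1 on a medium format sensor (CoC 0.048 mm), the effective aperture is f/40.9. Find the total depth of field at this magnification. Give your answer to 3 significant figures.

At magnification m, DoF ≈ 2·N_eff·c/m² = 2 × 40.9 × 0.048 / 3.54² = 3.926 / 12.53 ≈ 0.313 mm.

0.313 mm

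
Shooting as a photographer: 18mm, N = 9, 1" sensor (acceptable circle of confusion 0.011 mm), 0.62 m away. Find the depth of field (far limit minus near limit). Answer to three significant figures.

Hyperfocal distance H = f²/(N·c) + f = 18²/(9 × 0.011) + 18 = 324/0.099 + 18 ≈ 3290.7 mm ≈ 3.291 m.
Near limit Dn = s·(H − f)/(H + s − 2f) = 620 × (3290.7 − 18) / (3290.7 + 620 − 2 × 18) = 620 × 3272.7 / 3874.7 ≈ 523.67 mm.
Far limit Df = s·(H − f)/(H − s) = 620 × (3290.7 − 18) / (3290.7 − 620) = 620 × 3272.7 / 2670.7 ≈ 759.75 mm.
Depth of field = Df − Dn = 759.75 − 523.67 ≈ 236.08 mm.

236 mm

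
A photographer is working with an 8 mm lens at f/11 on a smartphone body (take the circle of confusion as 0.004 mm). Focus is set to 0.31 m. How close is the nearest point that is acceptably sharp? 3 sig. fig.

Hyperfocal distance H = f²/(N·c) + f = 8²/(11 × 0.004) + 8 = 64/0.044 + 8 ≈ 1462.5 mm ≈ 1.463 m.
Near limit Dn = s·(H − f)/(H + s − 2f) = 310 × (1462.5 − 8) / (1462.5 + 310 − 2 × 8) = 310 × 1454.5 / 1756.5 ≈ 256.70 mm.

257 mm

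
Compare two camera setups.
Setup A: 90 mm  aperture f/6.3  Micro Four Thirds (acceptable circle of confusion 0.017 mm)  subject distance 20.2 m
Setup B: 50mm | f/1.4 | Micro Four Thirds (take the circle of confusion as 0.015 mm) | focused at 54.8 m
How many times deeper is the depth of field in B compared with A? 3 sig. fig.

5.53

Setup A: H = 90²/(6.3×0.017) + 90 ≈ 75720.3 mm; DoF = Df − Dn = 27517 − 15957 ≈ 11560 mm.
Setup B: H = 50²/(1.4×0.015) + 50 ≈ 119097.6 mm; DoF = Df − Dn = 101463 − 37537 ≈ 63926 mm.
Ratio = 63926 / 11560 ≈ 5.53.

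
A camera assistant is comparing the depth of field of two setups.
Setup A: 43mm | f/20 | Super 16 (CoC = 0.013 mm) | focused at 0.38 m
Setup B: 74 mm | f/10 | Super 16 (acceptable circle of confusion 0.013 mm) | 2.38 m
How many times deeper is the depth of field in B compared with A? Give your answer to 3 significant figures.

Setup A: H = 43²/(20×0.013) + 43 ≈ 7154.5 mm; DoF = Df − Dn = 398.903 − 362.807 ≈ 36.096 mm.
Setup B: H = 74²/(10×0.013) + 74 ≈ 42197.1 mm; DoF = Df − Dn = 2517.84 − 2256.47 ≈ 261.37 mm.
Ratio = 261.37 / 36.096 ≈ 7.24.

7.24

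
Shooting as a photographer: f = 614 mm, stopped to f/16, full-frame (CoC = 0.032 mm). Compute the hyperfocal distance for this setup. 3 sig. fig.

737 m

Hyperfocal distance H = f²/(N·c) + f = 614²/(16 × 0.032) + 614 = 376996/0.512 + 614 ≈ 736934.3 mm ≈ 737 m.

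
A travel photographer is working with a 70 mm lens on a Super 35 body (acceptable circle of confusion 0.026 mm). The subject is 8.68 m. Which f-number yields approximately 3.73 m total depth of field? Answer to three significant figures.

Write h = H − f = f²/(N·c). The thin-lens limits are Dn = s·h/(h + (s−f)) and Df = s·h/(h − (s−f)), so DoF = Df − Dn = 2·s·(s−f)·h / (h² − (s−f)²).
That is a quadratic in h: DoF·h² − 2·s·(s−f)·h − DoF·(s−f)² = 0 ⇒ h = (s−f)·(s + √(s² + DoF²)) / DoF = 8610 × (8680 + √(8680² + 3730²)) / 3730 = 8610 × (8680 + 9447.50) / 3730 ≈ 41844 mm.
Then N = f²/(c·h) = 70² / (0.026 × 41844) = 4900 / 1087.9 ≈ 4.50.

f/4.50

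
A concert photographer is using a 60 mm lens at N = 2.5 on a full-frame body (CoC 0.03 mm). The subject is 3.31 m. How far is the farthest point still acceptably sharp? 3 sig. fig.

3.55 m

Hyperfocal distance H = f²/(N·c) + f = 60²/(2.5 × 0.03) + 60 = 3600/0.075 + 60 ≈ 48060.0 mm ≈ 48.06 m.
Far limit Df = s·(H − f)/(H − s) = 3310 × (48060.0 − 60) / (48060.0 − 3310) = 3310 × 48000.0 / 44750.0 ≈ 3550.4 mm ≈ 3.55 m.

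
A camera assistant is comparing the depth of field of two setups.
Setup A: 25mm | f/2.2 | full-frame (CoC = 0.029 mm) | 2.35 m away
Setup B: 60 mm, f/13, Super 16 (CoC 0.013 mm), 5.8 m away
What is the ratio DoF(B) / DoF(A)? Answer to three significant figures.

2.85

Setup A: H = 25²/(2.2×0.029) + 25 ≈ 9821.2 mm; DoF = Df − Dn = 3081.3 − 1899.2 ≈ 1182.1 mm.
Setup B: H = 60²/(13×0.013) + 60 ≈ 21361.8 mm; DoF = Df − Dn = 7939.3 − 4568.9 ≈ 3370.4 mm.
Ratio = 3370.4 / 1182.1 ≈ 2.85.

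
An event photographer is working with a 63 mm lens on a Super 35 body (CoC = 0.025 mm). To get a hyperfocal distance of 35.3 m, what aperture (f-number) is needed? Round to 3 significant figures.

f/4.51

Rearrange H = f²/(N·c) + f for N: N = f² / ((H − f)·c).
N = 63² / ((35300 − 63) × 0.025) = 3969 / 880.9 ≈ 4.51.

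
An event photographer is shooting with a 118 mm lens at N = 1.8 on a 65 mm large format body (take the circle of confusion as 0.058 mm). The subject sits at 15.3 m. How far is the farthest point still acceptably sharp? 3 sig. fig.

17.3 m

Hyperfocal distance H = f²/(N·c) + f = 118²/(1.8 × 0.058) + 118 = 13924/0.1044 + 118 ≈ 133489.6 mm ≈ 133.5 m.
Far limit Df = s·(H − f)/(H − s) = 15300 × (133489.6 − 118) / (133489.6 − 15300) = 15300 × 133371.6 / 118189.6 ≈ 17265 mm ≈ 17.3 m.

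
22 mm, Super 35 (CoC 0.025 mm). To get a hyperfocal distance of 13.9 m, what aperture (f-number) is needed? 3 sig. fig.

f/1.40

Rearrange H = f²/(N·c) + f for N: N = f² / ((H − f)·c).
N = 22² / ((13900 − 22) × 0.025) = 484 / 347.0 ≈ 1.40.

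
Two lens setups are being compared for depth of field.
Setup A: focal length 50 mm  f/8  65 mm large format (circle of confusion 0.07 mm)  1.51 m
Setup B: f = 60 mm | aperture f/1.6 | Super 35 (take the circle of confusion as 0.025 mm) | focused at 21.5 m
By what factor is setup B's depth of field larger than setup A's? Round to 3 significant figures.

Setup A: H = 50²/(8×0.07) + 50 ≈ 4514.3 mm; DoF = Df − Dn = 2243.8 − 1137.9 ≈ 1105.9 mm.
Setup B: H = 60²/(1.6×0.025) + 60 ≈ 90060.0 mm; DoF = Df − Dn = 28223 − 17364 ≈ 10859 mm.
Ratio = 10859 / 1105.9 ≈ 9.82.

9.82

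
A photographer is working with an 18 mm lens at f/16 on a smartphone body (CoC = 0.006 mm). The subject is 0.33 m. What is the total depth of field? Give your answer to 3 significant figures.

Hyperfocal distance H = f²/(N·c) + f = 18²/(16 × 0.006) + 18 = 324/0.096 + 18 ≈ 3393.0 mm ≈ 3.393 m.
Near limit Dn = s·(H − f)/(H + s − 2f) = 330 × (3393.0 − 18) / (3393.0 + 330 − 2 × 18) = 330 × 3375.0 / 3687.0 ≈ 302.075 mm.
Far limit Df = s·(H − f)/(H − s) = 330 × (3393.0 − 18) / (3393.0 − 330) = 330 × 3375.0 / 3063.0 ≈ 363.614 mm.
Depth of field = Df − Dn = 363.614 − 302.075 ≈ 61.539 mm.

61.5 mm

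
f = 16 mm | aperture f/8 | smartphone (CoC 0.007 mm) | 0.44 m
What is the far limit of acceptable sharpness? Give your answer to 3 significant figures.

485 mm

Hyperfocal distance H = f²/(N·c) + f = 16²/(8 × 0.007) + 16 = 256/0.056 + 16 ≈ 4587.4 mm ≈ 4.587 m.
Far limit Df = s·(H − f)/(H − s) = 440 × (4587.4 − 16) / (4587.4 − 440) = 440 × 4571.4 / 4147.4 ≈ 484.98 mm.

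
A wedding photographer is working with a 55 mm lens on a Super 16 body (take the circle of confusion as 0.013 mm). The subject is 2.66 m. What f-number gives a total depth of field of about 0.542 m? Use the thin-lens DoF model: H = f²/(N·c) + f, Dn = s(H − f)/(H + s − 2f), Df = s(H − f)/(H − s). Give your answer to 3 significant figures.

Write h = H − f = f²/(N·c). The thin-lens limits are Dn = s·h/(h + (s−f)) and Df = s·h/(h − (s−f)), so DoF = Df − Dn = 2·s·(s−f)·h / (h² − (s−f)²).
That is a quadratic in h: DoF·h² − 2·s·(s−f)·h − DoF·(s−f)² = 0 ⇒ h = (s−f)·(s + √(s² + DoF²)) / DoF = 2605 × (2660 + √(2660² + 542²)) / 542 = 2605 × (2660 + 2714.66) / 542 ≈ 25832 mm.
Then N = f²/(c·h) = 55² / (0.013 × 25832) = 3025 / 335.82 ≈ 9.01.

f/9.01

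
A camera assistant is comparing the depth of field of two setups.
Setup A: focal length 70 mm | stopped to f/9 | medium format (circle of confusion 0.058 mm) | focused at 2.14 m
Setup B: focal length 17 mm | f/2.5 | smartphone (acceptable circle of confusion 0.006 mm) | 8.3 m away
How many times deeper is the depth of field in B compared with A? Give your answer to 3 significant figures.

8.82

Setup A: H = 70²/(9×0.058) + 70 ≈ 9457.0 mm; DoF = Df − Dn = 2745.41 − 1753.35 ≈ 992.06 mm.
Setup B: H = 17²/(2.5×0.006) + 17 ≈ 19283.7 mm; DoF = Df − Dn = 14559.2 − 5804.5 ≈ 8754.7 mm.
Ratio = 8754.7 / 992.06 ≈ 8.82.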